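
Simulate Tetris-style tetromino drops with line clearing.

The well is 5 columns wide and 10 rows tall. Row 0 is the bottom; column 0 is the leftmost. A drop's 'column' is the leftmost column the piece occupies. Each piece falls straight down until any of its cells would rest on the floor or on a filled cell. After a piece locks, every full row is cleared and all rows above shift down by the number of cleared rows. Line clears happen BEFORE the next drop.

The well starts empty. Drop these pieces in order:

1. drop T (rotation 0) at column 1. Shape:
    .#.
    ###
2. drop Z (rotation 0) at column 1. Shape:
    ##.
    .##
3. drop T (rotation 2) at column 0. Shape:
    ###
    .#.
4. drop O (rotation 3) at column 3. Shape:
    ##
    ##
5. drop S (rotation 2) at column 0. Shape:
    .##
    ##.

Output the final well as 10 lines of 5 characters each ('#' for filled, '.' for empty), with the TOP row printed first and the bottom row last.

Answer: .....
.....
.##..
##...
###..
.#.##
.####
..##.
..#..
.###.

Derivation:
Drop 1: T rot0 at col 1 lands with bottom-row=0; cleared 0 line(s) (total 0); column heights now [0 1 2 1 0], max=2
Drop 2: Z rot0 at col 1 lands with bottom-row=2; cleared 0 line(s) (total 0); column heights now [0 4 4 3 0], max=4
Drop 3: T rot2 at col 0 lands with bottom-row=4; cleared 0 line(s) (total 0); column heights now [6 6 6 3 0], max=6
Drop 4: O rot3 at col 3 lands with bottom-row=3; cleared 0 line(s) (total 0); column heights now [6 6 6 5 5], max=6
Drop 5: S rot2 at col 0 lands with bottom-row=6; cleared 0 line(s) (total 0); column heights now [7 8 8 5 5], max=8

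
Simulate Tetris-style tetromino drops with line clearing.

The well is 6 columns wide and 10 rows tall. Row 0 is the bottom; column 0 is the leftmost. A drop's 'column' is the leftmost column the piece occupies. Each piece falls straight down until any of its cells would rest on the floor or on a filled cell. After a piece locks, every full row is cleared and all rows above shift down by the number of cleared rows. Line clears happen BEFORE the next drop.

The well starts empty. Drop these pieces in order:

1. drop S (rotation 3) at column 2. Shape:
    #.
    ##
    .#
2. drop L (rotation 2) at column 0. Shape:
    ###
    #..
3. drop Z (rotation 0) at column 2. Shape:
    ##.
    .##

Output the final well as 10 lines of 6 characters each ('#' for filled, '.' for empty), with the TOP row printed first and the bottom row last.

Drop 1: S rot3 at col 2 lands with bottom-row=0; cleared 0 line(s) (total 0); column heights now [0 0 3 2 0 0], max=3
Drop 2: L rot2 at col 0 lands with bottom-row=2; cleared 0 line(s) (total 0); column heights now [4 4 4 2 0 0], max=4
Drop 3: Z rot0 at col 2 lands with bottom-row=3; cleared 0 line(s) (total 0); column heights now [4 4 5 5 4 0], max=5

Answer: ......
......
......
......
......
..##..
#####.
#.#...
..##..
...#..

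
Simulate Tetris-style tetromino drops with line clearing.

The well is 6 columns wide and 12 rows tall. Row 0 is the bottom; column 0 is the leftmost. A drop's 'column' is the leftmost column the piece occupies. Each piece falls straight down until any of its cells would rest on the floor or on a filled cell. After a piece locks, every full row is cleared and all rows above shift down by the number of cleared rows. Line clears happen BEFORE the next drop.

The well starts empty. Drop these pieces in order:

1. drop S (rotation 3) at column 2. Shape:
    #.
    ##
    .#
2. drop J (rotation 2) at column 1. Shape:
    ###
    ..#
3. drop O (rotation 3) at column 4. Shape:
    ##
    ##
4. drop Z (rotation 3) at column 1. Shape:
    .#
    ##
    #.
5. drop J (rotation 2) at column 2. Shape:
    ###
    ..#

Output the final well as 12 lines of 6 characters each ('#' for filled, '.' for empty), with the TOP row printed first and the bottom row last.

Answer: ......
......
......
......
..###.
..#.#.
.##...
.#....
.###..
..##..
..####
...###

Derivation:
Drop 1: S rot3 at col 2 lands with bottom-row=0; cleared 0 line(s) (total 0); column heights now [0 0 3 2 0 0], max=3
Drop 2: J rot2 at col 1 lands with bottom-row=2; cleared 0 line(s) (total 0); column heights now [0 4 4 4 0 0], max=4
Drop 3: O rot3 at col 4 lands with bottom-row=0; cleared 0 line(s) (total 0); column heights now [0 4 4 4 2 2], max=4
Drop 4: Z rot3 at col 1 lands with bottom-row=4; cleared 0 line(s) (total 0); column heights now [0 6 7 4 2 2], max=7
Drop 5: J rot2 at col 2 lands with bottom-row=6; cleared 0 line(s) (total 0); column heights now [0 6 8 8 8 2], max=8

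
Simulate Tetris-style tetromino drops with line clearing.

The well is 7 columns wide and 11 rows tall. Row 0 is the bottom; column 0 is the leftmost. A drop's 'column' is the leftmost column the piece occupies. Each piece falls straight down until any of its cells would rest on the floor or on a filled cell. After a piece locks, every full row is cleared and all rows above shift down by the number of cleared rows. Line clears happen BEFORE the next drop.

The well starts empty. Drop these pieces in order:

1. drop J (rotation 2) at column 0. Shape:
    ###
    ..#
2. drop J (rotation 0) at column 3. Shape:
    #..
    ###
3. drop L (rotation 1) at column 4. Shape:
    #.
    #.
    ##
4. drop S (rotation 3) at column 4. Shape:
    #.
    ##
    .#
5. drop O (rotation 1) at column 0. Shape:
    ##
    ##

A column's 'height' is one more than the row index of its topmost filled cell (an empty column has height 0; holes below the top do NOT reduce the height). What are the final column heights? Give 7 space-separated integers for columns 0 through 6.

Drop 1: J rot2 at col 0 lands with bottom-row=0; cleared 0 line(s) (total 0); column heights now [2 2 2 0 0 0 0], max=2
Drop 2: J rot0 at col 3 lands with bottom-row=0; cleared 0 line(s) (total 0); column heights now [2 2 2 2 1 1 0], max=2
Drop 3: L rot1 at col 4 lands with bottom-row=1; cleared 0 line(s) (total 0); column heights now [2 2 2 2 4 2 0], max=4
Drop 4: S rot3 at col 4 lands with bottom-row=3; cleared 0 line(s) (total 0); column heights now [2 2 2 2 6 5 0], max=6
Drop 5: O rot1 at col 0 lands with bottom-row=2; cleared 0 line(s) (total 0); column heights now [4 4 2 2 6 5 0], max=6

Answer: 4 4 2 2 6 5 0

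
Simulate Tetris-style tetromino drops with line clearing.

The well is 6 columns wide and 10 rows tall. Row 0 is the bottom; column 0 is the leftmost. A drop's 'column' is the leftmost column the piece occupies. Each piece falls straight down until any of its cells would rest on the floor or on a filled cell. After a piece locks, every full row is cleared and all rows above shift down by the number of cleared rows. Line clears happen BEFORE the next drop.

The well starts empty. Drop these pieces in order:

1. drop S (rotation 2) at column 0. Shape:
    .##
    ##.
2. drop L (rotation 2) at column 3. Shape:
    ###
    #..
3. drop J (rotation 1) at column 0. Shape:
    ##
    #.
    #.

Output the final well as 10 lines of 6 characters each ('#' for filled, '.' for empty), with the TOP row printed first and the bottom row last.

Answer: ......
......
......
......
......
......
......
##....
#.....
##.#..

Derivation:
Drop 1: S rot2 at col 0 lands with bottom-row=0; cleared 0 line(s) (total 0); column heights now [1 2 2 0 0 0], max=2
Drop 2: L rot2 at col 3 lands with bottom-row=0; cleared 0 line(s) (total 0); column heights now [1 2 2 2 2 2], max=2
Drop 3: J rot1 at col 0 lands with bottom-row=1; cleared 1 line(s) (total 1); column heights now [3 3 0 1 0 0], max=3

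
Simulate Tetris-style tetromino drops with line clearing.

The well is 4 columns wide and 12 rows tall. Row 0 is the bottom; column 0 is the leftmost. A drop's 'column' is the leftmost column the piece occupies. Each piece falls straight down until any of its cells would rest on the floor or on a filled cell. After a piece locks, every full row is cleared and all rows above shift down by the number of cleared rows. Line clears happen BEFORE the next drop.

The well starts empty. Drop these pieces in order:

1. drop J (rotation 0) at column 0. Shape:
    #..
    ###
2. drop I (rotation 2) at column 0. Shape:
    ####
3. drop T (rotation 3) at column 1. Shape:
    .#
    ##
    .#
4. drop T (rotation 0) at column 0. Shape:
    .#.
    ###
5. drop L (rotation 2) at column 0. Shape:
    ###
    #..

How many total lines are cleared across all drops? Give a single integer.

Answer: 1

Derivation:
Drop 1: J rot0 at col 0 lands with bottom-row=0; cleared 0 line(s) (total 0); column heights now [2 1 1 0], max=2
Drop 2: I rot2 at col 0 lands with bottom-row=2; cleared 1 line(s) (total 1); column heights now [2 1 1 0], max=2
Drop 3: T rot3 at col 1 lands with bottom-row=1; cleared 0 line(s) (total 1); column heights now [2 3 4 0], max=4
Drop 4: T rot0 at col 0 lands with bottom-row=4; cleared 0 line(s) (total 1); column heights now [5 6 5 0], max=6
Drop 5: L rot2 at col 0 lands with bottom-row=5; cleared 0 line(s) (total 1); column heights now [7 7 7 0], max=7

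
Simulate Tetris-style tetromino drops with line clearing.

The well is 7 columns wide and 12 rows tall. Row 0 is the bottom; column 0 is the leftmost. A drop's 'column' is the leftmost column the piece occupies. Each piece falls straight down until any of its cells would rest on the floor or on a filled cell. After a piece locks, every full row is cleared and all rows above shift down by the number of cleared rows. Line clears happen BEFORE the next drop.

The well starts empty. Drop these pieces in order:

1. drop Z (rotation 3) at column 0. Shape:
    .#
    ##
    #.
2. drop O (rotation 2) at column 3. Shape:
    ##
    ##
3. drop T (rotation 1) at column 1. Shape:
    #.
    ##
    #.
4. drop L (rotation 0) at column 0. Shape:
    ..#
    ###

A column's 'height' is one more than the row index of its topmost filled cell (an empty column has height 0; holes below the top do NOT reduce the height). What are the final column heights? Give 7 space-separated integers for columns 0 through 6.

Answer: 7 7 8 2 2 0 0

Derivation:
Drop 1: Z rot3 at col 0 lands with bottom-row=0; cleared 0 line(s) (total 0); column heights now [2 3 0 0 0 0 0], max=3
Drop 2: O rot2 at col 3 lands with bottom-row=0; cleared 0 line(s) (total 0); column heights now [2 3 0 2 2 0 0], max=3
Drop 3: T rot1 at col 1 lands with bottom-row=3; cleared 0 line(s) (total 0); column heights now [2 6 5 2 2 0 0], max=6
Drop 4: L rot0 at col 0 lands with bottom-row=6; cleared 0 line(s) (total 0); column heights now [7 7 8 2 2 0 0], max=8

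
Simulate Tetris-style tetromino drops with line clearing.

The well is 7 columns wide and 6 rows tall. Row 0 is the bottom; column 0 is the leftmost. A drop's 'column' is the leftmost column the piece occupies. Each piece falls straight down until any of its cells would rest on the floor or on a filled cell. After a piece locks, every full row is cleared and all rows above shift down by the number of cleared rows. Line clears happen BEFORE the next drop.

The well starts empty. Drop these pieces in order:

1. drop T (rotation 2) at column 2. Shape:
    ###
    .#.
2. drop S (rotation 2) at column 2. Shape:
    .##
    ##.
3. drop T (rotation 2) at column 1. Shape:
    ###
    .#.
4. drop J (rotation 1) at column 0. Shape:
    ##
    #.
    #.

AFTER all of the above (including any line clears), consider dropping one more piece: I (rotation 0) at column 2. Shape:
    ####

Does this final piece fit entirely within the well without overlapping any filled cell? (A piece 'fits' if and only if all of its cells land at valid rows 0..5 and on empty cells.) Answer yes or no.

Drop 1: T rot2 at col 2 lands with bottom-row=0; cleared 0 line(s) (total 0); column heights now [0 0 2 2 2 0 0], max=2
Drop 2: S rot2 at col 2 lands with bottom-row=2; cleared 0 line(s) (total 0); column heights now [0 0 3 4 4 0 0], max=4
Drop 3: T rot2 at col 1 lands with bottom-row=3; cleared 0 line(s) (total 0); column heights now [0 5 5 5 4 0 0], max=5
Drop 4: J rot1 at col 0 lands with bottom-row=3; cleared 0 line(s) (total 0); column heights now [6 6 5 5 4 0 0], max=6
Test piece I rot0 at col 2 (width 4): heights before test = [6 6 5 5 4 0 0]; fits = True

Answer: yes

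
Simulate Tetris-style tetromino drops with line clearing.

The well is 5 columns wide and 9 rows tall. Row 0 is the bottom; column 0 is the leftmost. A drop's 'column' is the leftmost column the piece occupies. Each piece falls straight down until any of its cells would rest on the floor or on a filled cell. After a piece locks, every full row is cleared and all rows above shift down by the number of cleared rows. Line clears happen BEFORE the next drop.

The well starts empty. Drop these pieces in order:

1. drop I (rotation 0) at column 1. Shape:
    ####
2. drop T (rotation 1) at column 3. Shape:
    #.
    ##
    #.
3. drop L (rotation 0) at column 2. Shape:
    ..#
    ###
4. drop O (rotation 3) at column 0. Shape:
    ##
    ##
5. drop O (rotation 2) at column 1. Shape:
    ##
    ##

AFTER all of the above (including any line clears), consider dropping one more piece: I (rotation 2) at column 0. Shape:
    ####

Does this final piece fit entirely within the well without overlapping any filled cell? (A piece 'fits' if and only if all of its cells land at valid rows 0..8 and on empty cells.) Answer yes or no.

Answer: yes

Derivation:
Drop 1: I rot0 at col 1 lands with bottom-row=0; cleared 0 line(s) (total 0); column heights now [0 1 1 1 1], max=1
Drop 2: T rot1 at col 3 lands with bottom-row=1; cleared 0 line(s) (total 0); column heights now [0 1 1 4 3], max=4
Drop 3: L rot0 at col 2 lands with bottom-row=4; cleared 0 line(s) (total 0); column heights now [0 1 5 5 6], max=6
Drop 4: O rot3 at col 0 lands with bottom-row=1; cleared 0 line(s) (total 0); column heights now [3 3 5 5 6], max=6
Drop 5: O rot2 at col 1 lands with bottom-row=5; cleared 0 line(s) (total 0); column heights now [3 7 7 5 6], max=7
Test piece I rot2 at col 0 (width 4): heights before test = [3 7 7 5 6]; fits = True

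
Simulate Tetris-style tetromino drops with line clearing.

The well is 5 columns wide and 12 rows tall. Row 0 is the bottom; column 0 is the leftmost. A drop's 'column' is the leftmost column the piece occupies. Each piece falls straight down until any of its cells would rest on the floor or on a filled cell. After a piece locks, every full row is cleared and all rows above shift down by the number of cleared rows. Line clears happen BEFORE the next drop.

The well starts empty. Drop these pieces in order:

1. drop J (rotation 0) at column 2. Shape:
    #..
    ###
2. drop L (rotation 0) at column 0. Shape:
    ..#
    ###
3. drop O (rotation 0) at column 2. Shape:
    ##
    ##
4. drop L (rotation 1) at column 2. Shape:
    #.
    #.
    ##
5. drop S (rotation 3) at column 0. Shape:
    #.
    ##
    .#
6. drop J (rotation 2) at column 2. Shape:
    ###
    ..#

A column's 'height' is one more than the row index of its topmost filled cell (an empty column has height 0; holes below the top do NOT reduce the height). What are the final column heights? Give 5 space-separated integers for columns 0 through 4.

Answer: 6 5 10 10 10

Derivation:
Drop 1: J rot0 at col 2 lands with bottom-row=0; cleared 0 line(s) (total 0); column heights now [0 0 2 1 1], max=2
Drop 2: L rot0 at col 0 lands with bottom-row=2; cleared 0 line(s) (total 0); column heights now [3 3 4 1 1], max=4
Drop 3: O rot0 at col 2 lands with bottom-row=4; cleared 0 line(s) (total 0); column heights now [3 3 6 6 1], max=6
Drop 4: L rot1 at col 2 lands with bottom-row=6; cleared 0 line(s) (total 0); column heights now [3 3 9 7 1], max=9
Drop 5: S rot3 at col 0 lands with bottom-row=3; cleared 0 line(s) (total 0); column heights now [6 5 9 7 1], max=9
Drop 6: J rot2 at col 2 lands with bottom-row=8; cleared 0 line(s) (total 0); column heights now [6 5 10 10 10], max=10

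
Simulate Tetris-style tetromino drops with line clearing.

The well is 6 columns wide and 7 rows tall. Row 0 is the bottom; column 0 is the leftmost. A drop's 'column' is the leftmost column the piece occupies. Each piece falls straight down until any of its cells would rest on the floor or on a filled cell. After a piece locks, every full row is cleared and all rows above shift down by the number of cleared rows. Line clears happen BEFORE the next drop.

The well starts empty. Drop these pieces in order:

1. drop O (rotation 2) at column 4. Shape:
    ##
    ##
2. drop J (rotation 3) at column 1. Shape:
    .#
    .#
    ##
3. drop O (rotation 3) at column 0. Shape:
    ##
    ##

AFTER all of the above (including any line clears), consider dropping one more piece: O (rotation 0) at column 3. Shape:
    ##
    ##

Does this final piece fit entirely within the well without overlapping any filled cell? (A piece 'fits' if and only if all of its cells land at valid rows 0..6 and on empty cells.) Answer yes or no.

Answer: yes

Derivation:
Drop 1: O rot2 at col 4 lands with bottom-row=0; cleared 0 line(s) (total 0); column heights now [0 0 0 0 2 2], max=2
Drop 2: J rot3 at col 1 lands with bottom-row=0; cleared 0 line(s) (total 0); column heights now [0 1 3 0 2 2], max=3
Drop 3: O rot3 at col 0 lands with bottom-row=1; cleared 0 line(s) (total 0); column heights now [3 3 3 0 2 2], max=3
Test piece O rot0 at col 3 (width 2): heights before test = [3 3 3 0 2 2]; fits = True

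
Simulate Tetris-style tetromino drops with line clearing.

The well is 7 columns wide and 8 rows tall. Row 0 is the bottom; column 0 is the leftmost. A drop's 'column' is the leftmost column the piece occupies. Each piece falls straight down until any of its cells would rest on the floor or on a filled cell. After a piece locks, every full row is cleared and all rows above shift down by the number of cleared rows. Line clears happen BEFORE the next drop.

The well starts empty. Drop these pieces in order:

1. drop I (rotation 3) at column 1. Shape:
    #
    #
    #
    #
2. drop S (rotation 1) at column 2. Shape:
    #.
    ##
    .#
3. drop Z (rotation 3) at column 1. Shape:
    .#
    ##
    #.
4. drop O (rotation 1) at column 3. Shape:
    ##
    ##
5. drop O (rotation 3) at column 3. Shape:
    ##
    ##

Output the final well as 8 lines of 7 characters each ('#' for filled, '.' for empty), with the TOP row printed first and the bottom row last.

Answer: .......
..#....
.####..
.#.##..
.#.##..
.####..
.###...
.#.#...

Derivation:
Drop 1: I rot3 at col 1 lands with bottom-row=0; cleared 0 line(s) (total 0); column heights now [0 4 0 0 0 0 0], max=4
Drop 2: S rot1 at col 2 lands with bottom-row=0; cleared 0 line(s) (total 0); column heights now [0 4 3 2 0 0 0], max=4
Drop 3: Z rot3 at col 1 lands with bottom-row=4; cleared 0 line(s) (total 0); column heights now [0 6 7 2 0 0 0], max=7
Drop 4: O rot1 at col 3 lands with bottom-row=2; cleared 0 line(s) (total 0); column heights now [0 6 7 4 4 0 0], max=7
Drop 5: O rot3 at col 3 lands with bottom-row=4; cleared 0 line(s) (total 0); column heights now [0 6 7 6 6 0 0], max=7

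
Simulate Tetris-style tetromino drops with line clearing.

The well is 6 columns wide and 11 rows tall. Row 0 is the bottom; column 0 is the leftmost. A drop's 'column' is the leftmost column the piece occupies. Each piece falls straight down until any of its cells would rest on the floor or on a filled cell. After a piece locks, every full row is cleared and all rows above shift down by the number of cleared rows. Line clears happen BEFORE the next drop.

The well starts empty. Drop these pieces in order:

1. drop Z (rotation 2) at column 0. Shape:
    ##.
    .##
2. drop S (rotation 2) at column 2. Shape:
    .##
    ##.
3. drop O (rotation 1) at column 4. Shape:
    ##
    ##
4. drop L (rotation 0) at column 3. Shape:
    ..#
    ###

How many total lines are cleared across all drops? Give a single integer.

Drop 1: Z rot2 at col 0 lands with bottom-row=0; cleared 0 line(s) (total 0); column heights now [2 2 1 0 0 0], max=2
Drop 2: S rot2 at col 2 lands with bottom-row=1; cleared 0 line(s) (total 0); column heights now [2 2 2 3 3 0], max=3
Drop 3: O rot1 at col 4 lands with bottom-row=3; cleared 0 line(s) (total 0); column heights now [2 2 2 3 5 5], max=5
Drop 4: L rot0 at col 3 lands with bottom-row=5; cleared 0 line(s) (total 0); column heights now [2 2 2 6 6 7], max=7

Answer: 0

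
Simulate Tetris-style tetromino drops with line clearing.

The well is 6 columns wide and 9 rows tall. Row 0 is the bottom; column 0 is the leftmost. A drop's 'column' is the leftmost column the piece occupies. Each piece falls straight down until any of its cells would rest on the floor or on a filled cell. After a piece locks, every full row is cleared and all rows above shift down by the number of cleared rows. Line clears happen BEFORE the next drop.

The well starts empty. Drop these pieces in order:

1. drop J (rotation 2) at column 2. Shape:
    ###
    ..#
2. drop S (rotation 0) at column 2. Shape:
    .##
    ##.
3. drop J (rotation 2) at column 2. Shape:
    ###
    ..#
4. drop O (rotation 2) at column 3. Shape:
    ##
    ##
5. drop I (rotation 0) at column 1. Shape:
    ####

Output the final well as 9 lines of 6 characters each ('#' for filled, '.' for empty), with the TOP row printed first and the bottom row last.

Answer: .####.
...##.
...##.
..###.
....#.
...##.
..##..
..###.
....#.

Derivation:
Drop 1: J rot2 at col 2 lands with bottom-row=0; cleared 0 line(s) (total 0); column heights now [0 0 2 2 2 0], max=2
Drop 2: S rot0 at col 2 lands with bottom-row=2; cleared 0 line(s) (total 0); column heights now [0 0 3 4 4 0], max=4
Drop 3: J rot2 at col 2 lands with bottom-row=4; cleared 0 line(s) (total 0); column heights now [0 0 6 6 6 0], max=6
Drop 4: O rot2 at col 3 lands with bottom-row=6; cleared 0 line(s) (total 0); column heights now [0 0 6 8 8 0], max=8
Drop 5: I rot0 at col 1 lands with bottom-row=8; cleared 0 line(s) (total 0); column heights now [0 9 9 9 9 0], max=9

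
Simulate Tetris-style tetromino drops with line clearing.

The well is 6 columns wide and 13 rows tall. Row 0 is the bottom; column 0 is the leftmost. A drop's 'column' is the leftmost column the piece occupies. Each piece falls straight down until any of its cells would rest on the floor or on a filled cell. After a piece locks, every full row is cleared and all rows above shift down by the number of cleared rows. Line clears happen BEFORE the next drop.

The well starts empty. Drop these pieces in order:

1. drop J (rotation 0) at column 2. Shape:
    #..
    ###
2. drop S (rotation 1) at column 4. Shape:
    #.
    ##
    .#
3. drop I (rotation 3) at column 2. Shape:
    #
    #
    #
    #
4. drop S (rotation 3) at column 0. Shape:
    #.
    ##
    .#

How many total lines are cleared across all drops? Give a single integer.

Answer: 0

Derivation:
Drop 1: J rot0 at col 2 lands with bottom-row=0; cleared 0 line(s) (total 0); column heights now [0 0 2 1 1 0], max=2
Drop 2: S rot1 at col 4 lands with bottom-row=0; cleared 0 line(s) (total 0); column heights now [0 0 2 1 3 2], max=3
Drop 3: I rot3 at col 2 lands with bottom-row=2; cleared 0 line(s) (total 0); column heights now [0 0 6 1 3 2], max=6
Drop 4: S rot3 at col 0 lands with bottom-row=0; cleared 0 line(s) (total 0); column heights now [3 2 6 1 3 2], max=6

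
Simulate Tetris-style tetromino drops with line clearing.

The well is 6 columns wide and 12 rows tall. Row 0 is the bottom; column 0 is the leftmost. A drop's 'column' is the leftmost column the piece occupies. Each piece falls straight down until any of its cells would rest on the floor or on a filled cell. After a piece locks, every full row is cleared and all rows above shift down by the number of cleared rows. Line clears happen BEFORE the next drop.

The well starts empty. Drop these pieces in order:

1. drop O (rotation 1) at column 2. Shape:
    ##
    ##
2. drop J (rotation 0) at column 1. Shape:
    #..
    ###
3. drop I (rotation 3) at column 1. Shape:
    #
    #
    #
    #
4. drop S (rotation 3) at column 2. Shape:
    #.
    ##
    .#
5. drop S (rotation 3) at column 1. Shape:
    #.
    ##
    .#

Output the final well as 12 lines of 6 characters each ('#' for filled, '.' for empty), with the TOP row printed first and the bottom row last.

Drop 1: O rot1 at col 2 lands with bottom-row=0; cleared 0 line(s) (total 0); column heights now [0 0 2 2 0 0], max=2
Drop 2: J rot0 at col 1 lands with bottom-row=2; cleared 0 line(s) (total 0); column heights now [0 4 3 3 0 0], max=4
Drop 3: I rot3 at col 1 lands with bottom-row=4; cleared 0 line(s) (total 0); column heights now [0 8 3 3 0 0], max=8
Drop 4: S rot3 at col 2 lands with bottom-row=3; cleared 0 line(s) (total 0); column heights now [0 8 6 5 0 0], max=8
Drop 5: S rot3 at col 1 lands with bottom-row=7; cleared 0 line(s) (total 0); column heights now [0 10 9 5 0 0], max=10

Answer: ......
......
.#....
.##...
.##...
.#....
.##...
.###..
.#.#..
.###..
..##..
..##..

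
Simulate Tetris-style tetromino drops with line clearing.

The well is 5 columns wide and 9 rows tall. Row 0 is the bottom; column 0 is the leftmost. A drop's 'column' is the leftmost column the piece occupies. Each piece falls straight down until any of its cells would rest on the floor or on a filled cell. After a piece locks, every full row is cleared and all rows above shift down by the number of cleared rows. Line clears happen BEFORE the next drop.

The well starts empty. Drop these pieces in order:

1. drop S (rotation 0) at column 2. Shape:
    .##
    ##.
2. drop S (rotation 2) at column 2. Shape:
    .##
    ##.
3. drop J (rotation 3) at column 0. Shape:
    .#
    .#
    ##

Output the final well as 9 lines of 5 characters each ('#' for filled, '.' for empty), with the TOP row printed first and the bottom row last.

Drop 1: S rot0 at col 2 lands with bottom-row=0; cleared 0 line(s) (total 0); column heights now [0 0 1 2 2], max=2
Drop 2: S rot2 at col 2 lands with bottom-row=2; cleared 0 line(s) (total 0); column heights now [0 0 3 4 4], max=4
Drop 3: J rot3 at col 0 lands with bottom-row=0; cleared 0 line(s) (total 0); column heights now [1 3 3 4 4], max=4

Answer: .....
.....
.....
.....
.....
...##
.###.
.#.##
####.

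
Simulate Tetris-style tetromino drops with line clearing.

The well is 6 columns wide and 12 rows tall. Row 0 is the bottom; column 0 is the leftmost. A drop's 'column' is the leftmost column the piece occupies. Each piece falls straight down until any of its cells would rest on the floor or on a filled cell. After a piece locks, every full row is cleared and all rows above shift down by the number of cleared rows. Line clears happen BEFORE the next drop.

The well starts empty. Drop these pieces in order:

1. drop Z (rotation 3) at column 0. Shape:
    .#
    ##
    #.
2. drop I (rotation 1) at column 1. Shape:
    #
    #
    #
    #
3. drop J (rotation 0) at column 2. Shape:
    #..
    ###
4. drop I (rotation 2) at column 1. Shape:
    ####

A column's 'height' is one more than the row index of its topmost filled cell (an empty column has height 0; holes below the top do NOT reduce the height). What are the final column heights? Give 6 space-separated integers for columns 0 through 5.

Drop 1: Z rot3 at col 0 lands with bottom-row=0; cleared 0 line(s) (total 0); column heights now [2 3 0 0 0 0], max=3
Drop 2: I rot1 at col 1 lands with bottom-row=3; cleared 0 line(s) (total 0); column heights now [2 7 0 0 0 0], max=7
Drop 3: J rot0 at col 2 lands with bottom-row=0; cleared 0 line(s) (total 0); column heights now [2 7 2 1 1 0], max=7
Drop 4: I rot2 at col 1 lands with bottom-row=7; cleared 0 line(s) (total 0); column heights now [2 8 8 8 8 0], max=8

Answer: 2 8 8 8 8 0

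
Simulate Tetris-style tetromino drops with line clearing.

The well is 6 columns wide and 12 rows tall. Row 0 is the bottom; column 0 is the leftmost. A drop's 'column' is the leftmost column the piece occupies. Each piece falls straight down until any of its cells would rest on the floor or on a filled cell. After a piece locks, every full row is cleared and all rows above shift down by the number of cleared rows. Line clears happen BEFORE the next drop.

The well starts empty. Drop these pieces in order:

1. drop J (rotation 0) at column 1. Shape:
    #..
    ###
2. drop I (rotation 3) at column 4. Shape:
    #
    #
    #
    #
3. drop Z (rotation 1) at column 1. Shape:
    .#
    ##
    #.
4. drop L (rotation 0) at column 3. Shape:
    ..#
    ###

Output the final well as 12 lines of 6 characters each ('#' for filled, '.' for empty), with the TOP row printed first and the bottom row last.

Answer: ......
......
......
......
......
......
.....#
..####
.##.#.
.#..#.
.#..#.
.####.

Derivation:
Drop 1: J rot0 at col 1 lands with bottom-row=0; cleared 0 line(s) (total 0); column heights now [0 2 1 1 0 0], max=2
Drop 2: I rot3 at col 4 lands with bottom-row=0; cleared 0 line(s) (total 0); column heights now [0 2 1 1 4 0], max=4
Drop 3: Z rot1 at col 1 lands with bottom-row=2; cleared 0 line(s) (total 0); column heights now [0 4 5 1 4 0], max=5
Drop 4: L rot0 at col 3 lands with bottom-row=4; cleared 0 line(s) (total 0); column heights now [0 4 5 5 5 6], max=6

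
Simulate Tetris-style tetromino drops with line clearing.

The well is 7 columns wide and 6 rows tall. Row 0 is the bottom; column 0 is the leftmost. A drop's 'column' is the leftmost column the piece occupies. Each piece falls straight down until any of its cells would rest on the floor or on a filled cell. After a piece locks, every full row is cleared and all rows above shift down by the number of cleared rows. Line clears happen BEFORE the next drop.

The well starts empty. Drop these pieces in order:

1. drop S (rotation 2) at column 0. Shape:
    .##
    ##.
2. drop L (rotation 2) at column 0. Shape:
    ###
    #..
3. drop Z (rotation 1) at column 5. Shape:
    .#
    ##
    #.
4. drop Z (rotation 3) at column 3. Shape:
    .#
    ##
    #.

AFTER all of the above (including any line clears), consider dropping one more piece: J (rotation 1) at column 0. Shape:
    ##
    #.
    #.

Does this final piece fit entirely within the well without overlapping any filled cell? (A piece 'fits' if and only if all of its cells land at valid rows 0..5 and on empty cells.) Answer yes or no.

Drop 1: S rot2 at col 0 lands with bottom-row=0; cleared 0 line(s) (total 0); column heights now [1 2 2 0 0 0 0], max=2
Drop 2: L rot2 at col 0 lands with bottom-row=1; cleared 0 line(s) (total 0); column heights now [3 3 3 0 0 0 0], max=3
Drop 3: Z rot1 at col 5 lands with bottom-row=0; cleared 0 line(s) (total 0); column heights now [3 3 3 0 0 2 3], max=3
Drop 4: Z rot3 at col 3 lands with bottom-row=0; cleared 1 line(s) (total 1); column heights now [2 2 2 1 2 1 2], max=2
Test piece J rot1 at col 0 (width 2): heights before test = [2 2 2 1 2 1 2]; fits = True

Answer: yes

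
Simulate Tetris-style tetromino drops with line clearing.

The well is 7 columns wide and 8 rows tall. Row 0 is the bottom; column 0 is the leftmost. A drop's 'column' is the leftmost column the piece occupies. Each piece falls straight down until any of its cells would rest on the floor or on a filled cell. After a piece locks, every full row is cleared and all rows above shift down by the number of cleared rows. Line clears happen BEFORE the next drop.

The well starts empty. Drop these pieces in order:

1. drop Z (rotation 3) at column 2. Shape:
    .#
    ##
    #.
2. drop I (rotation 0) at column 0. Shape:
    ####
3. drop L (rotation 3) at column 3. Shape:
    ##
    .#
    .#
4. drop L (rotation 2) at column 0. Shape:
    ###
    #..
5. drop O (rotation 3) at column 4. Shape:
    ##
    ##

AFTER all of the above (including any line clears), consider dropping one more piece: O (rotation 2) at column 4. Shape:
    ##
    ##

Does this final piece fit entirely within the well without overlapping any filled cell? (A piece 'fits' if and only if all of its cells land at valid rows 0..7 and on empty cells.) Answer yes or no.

Drop 1: Z rot3 at col 2 lands with bottom-row=0; cleared 0 line(s) (total 0); column heights now [0 0 2 3 0 0 0], max=3
Drop 2: I rot0 at col 0 lands with bottom-row=3; cleared 0 line(s) (total 0); column heights now [4 4 4 4 0 0 0], max=4
Drop 3: L rot3 at col 3 lands with bottom-row=2; cleared 0 line(s) (total 0); column heights now [4 4 4 5 5 0 0], max=5
Drop 4: L rot2 at col 0 lands with bottom-row=4; cleared 0 line(s) (total 0); column heights now [6 6 6 5 5 0 0], max=6
Drop 5: O rot3 at col 4 lands with bottom-row=5; cleared 0 line(s) (total 0); column heights now [6 6 6 5 7 7 0], max=7
Test piece O rot2 at col 4 (width 2): heights before test = [6 6 6 5 7 7 0]; fits = False

Answer: no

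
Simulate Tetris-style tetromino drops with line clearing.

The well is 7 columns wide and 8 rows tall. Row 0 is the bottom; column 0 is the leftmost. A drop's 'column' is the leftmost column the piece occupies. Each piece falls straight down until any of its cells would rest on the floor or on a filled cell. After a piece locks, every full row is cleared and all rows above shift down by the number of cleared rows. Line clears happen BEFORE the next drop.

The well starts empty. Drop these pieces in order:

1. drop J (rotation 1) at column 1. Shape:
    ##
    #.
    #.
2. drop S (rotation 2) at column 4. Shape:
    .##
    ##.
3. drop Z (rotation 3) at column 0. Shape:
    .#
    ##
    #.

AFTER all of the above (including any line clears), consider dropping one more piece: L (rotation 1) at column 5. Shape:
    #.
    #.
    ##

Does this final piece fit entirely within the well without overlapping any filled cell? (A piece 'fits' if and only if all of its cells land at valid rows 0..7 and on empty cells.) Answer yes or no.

Drop 1: J rot1 at col 1 lands with bottom-row=0; cleared 0 line(s) (total 0); column heights now [0 3 3 0 0 0 0], max=3
Drop 2: S rot2 at col 4 lands with bottom-row=0; cleared 0 line(s) (total 0); column heights now [0 3 3 0 1 2 2], max=3
Drop 3: Z rot3 at col 0 lands with bottom-row=2; cleared 0 line(s) (total 0); column heights now [4 5 3 0 1 2 2], max=5
Test piece L rot1 at col 5 (width 2): heights before test = [4 5 3 0 1 2 2]; fits = True

Answer: yes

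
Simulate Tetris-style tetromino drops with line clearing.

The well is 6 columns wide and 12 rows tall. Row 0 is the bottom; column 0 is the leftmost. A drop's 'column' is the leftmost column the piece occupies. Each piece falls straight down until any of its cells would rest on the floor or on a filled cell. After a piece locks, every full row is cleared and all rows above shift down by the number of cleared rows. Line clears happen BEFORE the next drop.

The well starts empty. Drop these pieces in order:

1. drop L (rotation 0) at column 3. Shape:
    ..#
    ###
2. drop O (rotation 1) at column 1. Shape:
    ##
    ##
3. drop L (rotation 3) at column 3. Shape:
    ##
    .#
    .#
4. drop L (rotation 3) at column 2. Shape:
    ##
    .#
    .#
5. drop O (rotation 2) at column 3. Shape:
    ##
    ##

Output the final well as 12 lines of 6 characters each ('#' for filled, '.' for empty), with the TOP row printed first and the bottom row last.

Answer: ......
......
......
...##.
...##.
..##..
...#..
...#..
...##.
....#.
.##.##
.#####

Derivation:
Drop 1: L rot0 at col 3 lands with bottom-row=0; cleared 0 line(s) (total 0); column heights now [0 0 0 1 1 2], max=2
Drop 2: O rot1 at col 1 lands with bottom-row=0; cleared 0 line(s) (total 0); column heights now [0 2 2 1 1 2], max=2
Drop 3: L rot3 at col 3 lands with bottom-row=1; cleared 0 line(s) (total 0); column heights now [0 2 2 4 4 2], max=4
Drop 4: L rot3 at col 2 lands with bottom-row=4; cleared 0 line(s) (total 0); column heights now [0 2 7 7 4 2], max=7
Drop 5: O rot2 at col 3 lands with bottom-row=7; cleared 0 line(s) (total 0); column heights now [0 2 7 9 9 2], max=9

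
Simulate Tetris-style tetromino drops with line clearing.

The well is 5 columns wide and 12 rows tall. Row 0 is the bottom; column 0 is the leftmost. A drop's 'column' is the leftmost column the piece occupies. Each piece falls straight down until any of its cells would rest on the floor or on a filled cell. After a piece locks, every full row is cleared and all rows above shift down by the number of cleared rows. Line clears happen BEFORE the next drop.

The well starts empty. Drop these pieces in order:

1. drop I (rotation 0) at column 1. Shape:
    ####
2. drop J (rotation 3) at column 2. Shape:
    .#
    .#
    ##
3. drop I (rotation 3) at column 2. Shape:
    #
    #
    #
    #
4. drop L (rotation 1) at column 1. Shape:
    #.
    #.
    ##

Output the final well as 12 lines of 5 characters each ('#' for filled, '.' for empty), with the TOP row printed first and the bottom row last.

Answer: .....
.....
.....
.#...
.#...
.##..
..#..
..#..
..##.
..##.
..##.
.####

Derivation:
Drop 1: I rot0 at col 1 lands with bottom-row=0; cleared 0 line(s) (total 0); column heights now [0 1 1 1 1], max=1
Drop 2: J rot3 at col 2 lands with bottom-row=1; cleared 0 line(s) (total 0); column heights now [0 1 2 4 1], max=4
Drop 3: I rot3 at col 2 lands with bottom-row=2; cleared 0 line(s) (total 0); column heights now [0 1 6 4 1], max=6
Drop 4: L rot1 at col 1 lands with bottom-row=6; cleared 0 line(s) (total 0); column heights now [0 9 7 4 1], max=9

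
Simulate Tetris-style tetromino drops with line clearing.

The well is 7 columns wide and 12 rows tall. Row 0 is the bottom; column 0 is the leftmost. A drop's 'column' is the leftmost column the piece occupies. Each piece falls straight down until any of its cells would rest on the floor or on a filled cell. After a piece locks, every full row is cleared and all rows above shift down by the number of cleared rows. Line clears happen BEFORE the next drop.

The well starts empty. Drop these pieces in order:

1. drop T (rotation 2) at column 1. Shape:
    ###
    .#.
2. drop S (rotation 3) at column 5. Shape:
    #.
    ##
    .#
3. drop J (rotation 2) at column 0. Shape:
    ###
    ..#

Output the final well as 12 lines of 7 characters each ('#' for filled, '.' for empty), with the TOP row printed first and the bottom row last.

Drop 1: T rot2 at col 1 lands with bottom-row=0; cleared 0 line(s) (total 0); column heights now [0 2 2 2 0 0 0], max=2
Drop 2: S rot3 at col 5 lands with bottom-row=0; cleared 0 line(s) (total 0); column heights now [0 2 2 2 0 3 2], max=3
Drop 3: J rot2 at col 0 lands with bottom-row=2; cleared 0 line(s) (total 0); column heights now [4 4 4 2 0 3 2], max=4

Answer: .......
.......
.......
.......
.......
.......
.......
.......
###....
..#..#.
.###.##
..#...#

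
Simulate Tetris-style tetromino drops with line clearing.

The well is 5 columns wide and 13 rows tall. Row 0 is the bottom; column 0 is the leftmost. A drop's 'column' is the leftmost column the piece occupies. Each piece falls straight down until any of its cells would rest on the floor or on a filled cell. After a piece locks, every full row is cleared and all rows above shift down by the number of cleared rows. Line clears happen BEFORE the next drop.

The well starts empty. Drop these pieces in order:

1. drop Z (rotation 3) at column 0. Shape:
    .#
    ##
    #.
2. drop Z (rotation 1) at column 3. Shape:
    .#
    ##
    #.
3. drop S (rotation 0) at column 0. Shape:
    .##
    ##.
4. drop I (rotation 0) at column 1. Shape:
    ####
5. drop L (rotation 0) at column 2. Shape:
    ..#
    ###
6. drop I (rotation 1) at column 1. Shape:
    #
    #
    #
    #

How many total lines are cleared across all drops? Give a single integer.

Answer: 0

Derivation:
Drop 1: Z rot3 at col 0 lands with bottom-row=0; cleared 0 line(s) (total 0); column heights now [2 3 0 0 0], max=3
Drop 2: Z rot1 at col 3 lands with bottom-row=0; cleared 0 line(s) (total 0); column heights now [2 3 0 2 3], max=3
Drop 3: S rot0 at col 0 lands with bottom-row=3; cleared 0 line(s) (total 0); column heights now [4 5 5 2 3], max=5
Drop 4: I rot0 at col 1 lands with bottom-row=5; cleared 0 line(s) (total 0); column heights now [4 6 6 6 6], max=6
Drop 5: L rot0 at col 2 lands with bottom-row=6; cleared 0 line(s) (total 0); column heights now [4 6 7 7 8], max=8
Drop 6: I rot1 at col 1 lands with bottom-row=6; cleared 0 line(s) (total 0); column heights now [4 10 7 7 8], max=10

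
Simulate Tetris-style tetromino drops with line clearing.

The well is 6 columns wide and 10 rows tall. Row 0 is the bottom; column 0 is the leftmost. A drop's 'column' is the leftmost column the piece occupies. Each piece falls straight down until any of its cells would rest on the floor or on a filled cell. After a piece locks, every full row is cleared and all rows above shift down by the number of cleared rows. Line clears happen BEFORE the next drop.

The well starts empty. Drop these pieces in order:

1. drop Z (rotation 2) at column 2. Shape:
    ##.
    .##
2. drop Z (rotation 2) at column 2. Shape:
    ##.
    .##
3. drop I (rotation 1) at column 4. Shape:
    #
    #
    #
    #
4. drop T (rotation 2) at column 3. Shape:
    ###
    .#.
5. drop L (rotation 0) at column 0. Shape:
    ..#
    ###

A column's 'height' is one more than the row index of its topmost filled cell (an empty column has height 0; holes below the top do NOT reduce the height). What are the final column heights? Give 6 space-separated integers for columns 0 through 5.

Drop 1: Z rot2 at col 2 lands with bottom-row=0; cleared 0 line(s) (total 0); column heights now [0 0 2 2 1 0], max=2
Drop 2: Z rot2 at col 2 lands with bottom-row=2; cleared 0 line(s) (total 0); column heights now [0 0 4 4 3 0], max=4
Drop 3: I rot1 at col 4 lands with bottom-row=3; cleared 0 line(s) (total 0); column heights now [0 0 4 4 7 0], max=7
Drop 4: T rot2 at col 3 lands with bottom-row=7; cleared 0 line(s) (total 0); column heights now [0 0 4 9 9 9], max=9
Drop 5: L rot0 at col 0 lands with bottom-row=4; cleared 0 line(s) (total 0); column heights now [5 5 6 9 9 9], max=9

Answer: 5 5 6 9 9 9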